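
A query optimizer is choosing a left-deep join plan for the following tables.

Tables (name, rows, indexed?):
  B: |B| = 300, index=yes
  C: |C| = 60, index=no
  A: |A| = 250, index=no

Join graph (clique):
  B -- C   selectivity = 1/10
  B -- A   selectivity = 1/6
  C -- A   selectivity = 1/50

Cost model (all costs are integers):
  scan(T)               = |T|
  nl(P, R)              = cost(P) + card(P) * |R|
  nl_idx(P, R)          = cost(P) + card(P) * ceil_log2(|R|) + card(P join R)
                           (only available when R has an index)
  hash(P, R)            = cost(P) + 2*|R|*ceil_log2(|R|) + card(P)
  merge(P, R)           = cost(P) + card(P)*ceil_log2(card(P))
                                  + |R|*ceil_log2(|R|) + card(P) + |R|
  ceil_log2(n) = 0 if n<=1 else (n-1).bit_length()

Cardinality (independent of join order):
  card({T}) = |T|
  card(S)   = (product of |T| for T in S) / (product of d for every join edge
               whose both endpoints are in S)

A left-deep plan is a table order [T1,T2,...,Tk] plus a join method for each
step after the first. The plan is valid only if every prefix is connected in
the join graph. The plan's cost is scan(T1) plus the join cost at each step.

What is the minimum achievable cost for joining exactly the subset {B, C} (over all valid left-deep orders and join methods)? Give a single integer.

Selinger DP over subsets of {B,C}:
  {B}: scan cost=300, card=300
  {C}: scan cost=60, card=60
  {BC}: card=1800; try (C,hash)→1320, (B,nl_idx)→2400, (B,merge)→3480, (C,merge)→3720, (B,hash)→5520, (B,nl)→18060 …(+1); best=1320 via (C,hash)

1320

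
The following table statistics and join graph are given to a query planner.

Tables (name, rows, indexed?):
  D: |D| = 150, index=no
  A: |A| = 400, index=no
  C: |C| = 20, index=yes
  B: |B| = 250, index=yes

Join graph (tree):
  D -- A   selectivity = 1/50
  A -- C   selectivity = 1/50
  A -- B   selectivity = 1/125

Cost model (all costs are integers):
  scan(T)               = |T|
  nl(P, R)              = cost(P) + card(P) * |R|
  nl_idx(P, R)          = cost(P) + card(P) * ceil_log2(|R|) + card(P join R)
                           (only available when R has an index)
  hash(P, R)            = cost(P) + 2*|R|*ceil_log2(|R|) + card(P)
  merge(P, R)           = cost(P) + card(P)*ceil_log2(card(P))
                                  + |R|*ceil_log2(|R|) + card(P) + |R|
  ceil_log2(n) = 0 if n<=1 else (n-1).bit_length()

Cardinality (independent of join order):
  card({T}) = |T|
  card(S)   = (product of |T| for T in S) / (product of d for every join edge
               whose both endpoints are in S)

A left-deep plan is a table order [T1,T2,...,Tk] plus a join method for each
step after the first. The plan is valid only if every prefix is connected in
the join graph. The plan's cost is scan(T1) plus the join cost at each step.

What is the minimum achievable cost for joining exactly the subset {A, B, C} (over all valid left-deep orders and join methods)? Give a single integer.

Selinger DP over subsets of {A,B,C}:
  {A}: scan cost=400, card=400
  {C}: scan cost=20, card=20
  {B}: scan cost=250, card=250
  {AC}: card=160; try (C,hash)→1000, (C,nl_idx)→2560, (A,merge)→4140, (C,merge)→4520, (A,hash)→7240, (A,nl)→8020 …(+1); best=1000 via (C,hash)
  {AB}: card=800; try (B,nl_idx)→4400, (B,hash)→4800, (A,merge)→6500, (B,merge)→6650, (A,hash)→7700, (A,nl)→100250 …(+1); best=4400 via (B,nl_idx)
  {ABC}: card=320; try (B,nl_idx)→2600, (B,merge)→4690, (B,hash)→5160, (C,hash)→5400, (C,nl_idx)→8720, (C,merge)→13320 …(+2); best=2600 via (B,nl_idx)

2600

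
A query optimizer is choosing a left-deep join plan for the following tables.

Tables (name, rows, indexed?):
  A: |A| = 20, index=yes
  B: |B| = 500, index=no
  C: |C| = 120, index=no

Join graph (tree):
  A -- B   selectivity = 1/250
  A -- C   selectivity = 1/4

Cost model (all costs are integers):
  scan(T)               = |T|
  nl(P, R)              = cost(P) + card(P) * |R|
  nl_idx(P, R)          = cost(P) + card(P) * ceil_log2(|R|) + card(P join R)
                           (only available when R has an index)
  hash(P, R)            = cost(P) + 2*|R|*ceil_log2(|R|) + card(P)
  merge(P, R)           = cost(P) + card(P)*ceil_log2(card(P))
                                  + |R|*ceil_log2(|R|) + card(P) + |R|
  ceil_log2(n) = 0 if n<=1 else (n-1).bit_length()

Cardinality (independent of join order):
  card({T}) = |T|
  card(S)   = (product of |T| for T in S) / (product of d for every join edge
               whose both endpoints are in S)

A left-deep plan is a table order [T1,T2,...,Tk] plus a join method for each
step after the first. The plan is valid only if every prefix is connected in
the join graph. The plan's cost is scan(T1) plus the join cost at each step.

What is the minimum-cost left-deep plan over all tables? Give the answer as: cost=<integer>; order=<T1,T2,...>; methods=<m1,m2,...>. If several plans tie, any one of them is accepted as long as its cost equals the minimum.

Selinger DP (subsets sized 1..n):
  {A}: scan cost=20, card=20
  {B}: scan cost=500, card=500
  {C}: scan cost=120, card=120
  {AB}: card=40; try (A,hash)→1200, (A,nl_idx)→3040, (B,merge)→5140, (A,merge)→5620, (B,hash)→9040, (B,nl)→10020 …(+1); best=1200 via (A,hash)
  {AC}: card=600; try (A,hash)→440, (C,merge)→1100, (A,merge)→1200, (A,nl_idx)→1320, (C,hash)→1720, (C,nl)→2420 …(+1); best=440 via (A,hash)
  {ABC}: card=1200; try (C,merge)→2440, (C,hash)→2920, (C,nl)→6000, (B,hash)→10040, (B,merge)→12040, (B,nl)→300440; best=2440 via (C,merge)

cost=2440; order=B,A,C; methods=hash,merge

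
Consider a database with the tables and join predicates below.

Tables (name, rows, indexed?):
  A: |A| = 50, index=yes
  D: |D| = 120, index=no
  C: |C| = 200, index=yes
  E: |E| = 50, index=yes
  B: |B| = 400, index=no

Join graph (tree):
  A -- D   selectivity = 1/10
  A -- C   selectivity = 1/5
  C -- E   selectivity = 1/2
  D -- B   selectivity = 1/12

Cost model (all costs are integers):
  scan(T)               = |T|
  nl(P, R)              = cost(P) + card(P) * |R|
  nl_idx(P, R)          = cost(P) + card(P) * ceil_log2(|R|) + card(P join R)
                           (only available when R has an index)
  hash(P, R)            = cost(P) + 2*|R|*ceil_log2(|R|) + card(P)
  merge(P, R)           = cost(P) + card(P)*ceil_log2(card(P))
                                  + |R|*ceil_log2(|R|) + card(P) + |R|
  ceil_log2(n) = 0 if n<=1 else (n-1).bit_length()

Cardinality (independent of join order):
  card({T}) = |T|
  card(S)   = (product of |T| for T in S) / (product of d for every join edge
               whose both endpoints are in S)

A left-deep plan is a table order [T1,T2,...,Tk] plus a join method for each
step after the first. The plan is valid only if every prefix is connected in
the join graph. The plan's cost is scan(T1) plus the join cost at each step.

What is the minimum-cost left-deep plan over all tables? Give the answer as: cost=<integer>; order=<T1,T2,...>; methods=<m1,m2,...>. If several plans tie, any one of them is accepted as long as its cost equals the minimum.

Selinger DP (subsets sized 1..n):
  {A}: scan cost=50, card=50
  {D}: scan cost=120, card=120
  {C}: scan cost=200, card=200
  {E}: scan cost=50, card=50
  {B}: scan cost=400, card=400
  {AD}: card=600; try (A,hash)→840, (D,merge)→1360, (A,merge)→1430, (A,nl_idx)→1440, (D,hash)→1780, (D,nl)→6050 …(+1); best=840 via (A,hash)
  {AC}: card=2000; try (A,hash)→1000, (C,merge)→2200, (A,merge)→2350, (C,nl_idx)→2450, (C,hash)→3300, (A,nl_idx)→3400 …(+2); best=1000 via (A,hash)
  {BD}: card=4000; try (D,hash)→2480, (B,merge)→5080, (D,merge)→5360, (B,hash)→7440, (B,nl)→48120, (D,nl)→48400; best=2480 via (D,hash)
  {CE}: card=5000; try (E,hash)→1000, (C,merge)→2200, (E,merge)→2350, (C,hash)→3300, (C,nl_idx)→5450, (E,nl_idx)→6400 …(+2); best=1000 via (E,hash)
  {ACD}: card=24000; try (C,hash)→4640, (D,hash)→4680, (C,merge)→9240, (D,merge)→25960, (C,nl_idx)→29640, (C,nl)→120840 …(+1); best=4640 via (C,hash)
  {ABD}: card=20000; try (A,hash)→7080, (B,hash)→8640, (B,merge)→11440, (A,nl_idx)→46480, (A,merge)→54830, (A,nl)→202480 …(+1); best=7080 via (A,hash)
  {ACE}: card=50000; try (E,hash)→3600, (A,hash)→6600, (E,merge)→25350, (E,nl_idx)→63000, (A,merge)→71350, (A,nl_idx)→81000 …(+2); best=3600 via (E,hash)
  {ACDE}: card=600000; try (E,hash)→29240, (D,hash)→55280, (E,merge)→388990, (E,nl_idx)→748640, (D,merge)→854560, (E,nl)→1204640 …(+1); best=29240 via (E,hash)
  {ABCD}: card=800000; try (C,hash)→30280, (B,hash)→35840, (C,merge)→328880, (B,merge)→392640, (C,nl_idx)→967080, (C,nl)→4007080 …(+1); best=30280 via (C,hash)
  {ABCDE}: card=20000000; try (B,hash)→636440, (E,hash)→830880, (B,merge)→12633240, (E,merge)→16830630, (E,nl_idx)→24830280, (E,nl)→40030280 …(+1); best=636440 via (B,hash)

cost=636440; order=D,A,C,E,B; methods=hash,hash,hash,hash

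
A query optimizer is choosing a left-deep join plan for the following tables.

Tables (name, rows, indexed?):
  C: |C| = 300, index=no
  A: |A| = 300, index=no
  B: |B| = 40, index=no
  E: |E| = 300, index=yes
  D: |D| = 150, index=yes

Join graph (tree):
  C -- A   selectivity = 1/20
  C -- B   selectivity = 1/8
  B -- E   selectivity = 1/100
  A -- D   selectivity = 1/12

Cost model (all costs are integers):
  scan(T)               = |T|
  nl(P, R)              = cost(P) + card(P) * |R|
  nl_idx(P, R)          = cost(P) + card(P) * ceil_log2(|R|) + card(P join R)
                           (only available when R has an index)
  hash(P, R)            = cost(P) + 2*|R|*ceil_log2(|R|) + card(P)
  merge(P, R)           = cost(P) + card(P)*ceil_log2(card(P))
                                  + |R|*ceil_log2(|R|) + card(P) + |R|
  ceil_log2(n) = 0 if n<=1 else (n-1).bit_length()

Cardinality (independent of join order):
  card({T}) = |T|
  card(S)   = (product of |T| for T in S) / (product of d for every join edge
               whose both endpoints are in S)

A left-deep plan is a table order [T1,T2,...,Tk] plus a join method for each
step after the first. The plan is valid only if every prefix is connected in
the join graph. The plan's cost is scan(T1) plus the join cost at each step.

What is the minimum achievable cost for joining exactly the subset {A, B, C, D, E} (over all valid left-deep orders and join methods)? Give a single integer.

84280

Selinger DP over subsets of {A,B,C,D,E}:
  {C}: scan cost=300, card=300
  {A}: scan cost=300, card=300
  {B}: scan cost=40, card=40
  {E}: scan cost=300, card=300
  {D}: scan cost=150, card=150
  {AC}: card=4500; try (C,hash)→6000, (A,hash)→6000, (C,merge)→6300, (A,merge)→6300, (C,nl)→90300, (A,nl)→90300; best=6000 via (C,hash)
  {BC}: card=1500; try (B,hash)→1080, (C,merge)→3320, (B,merge)→3580, (C,hash)→5480, (C,nl)→12040, (B,nl)→12300; best=1080 via (B,hash)
  {AD}: card=3750; try (D,hash)→3000, (A,merge)→4500, (D,merge)→4650, (A,hash)→5700, (D,nl_idx)→6450, (A,nl)→45150 …(+1); best=3000 via (D,hash)
  {BE}: card=120; try (E,nl_idx)→520, (B,hash)→1080, (E,merge)→3320, (B,merge)→3580, (E,hash)→5480, (E,nl)→12040 …(+1); best=520 via (E,nl_idx)
  {ABC}: card=22500; try (A,hash)→7980, (B,hash)→10980, (A,merge)→22080, (B,merge)→69280, (B,nl)→186000, (A,nl)→451080; best=7980 via (A,hash)
  {ACD}: card=56250; try (C,hash)→12150, (D,hash)→12900, (C,merge)→54750, (D,merge)→70350, (D,nl_idx)→98250, (D,nl)→681000 …(+1); best=12150 via (C,hash)
  {BCE}: card=4500; try (C,merge)→4480, (C,hash)→6040, (E,hash)→7980, (E,nl_idx)→19080, (E,merge)→22080, (C,nl)→36520 …(+1); best=4480 via (C,merge)
  {ABCE}: card=67500; try (A,hash)→14380, (E,hash)→35880, (A,merge)→70480, (E,nl_idx)→277980, (E,merge)→370980, (A,nl)→1354480 …(+1); best=14380 via (A,hash)
  {ABCD}: card=281250; try (D,hash)→32880, (B,hash)→68880, (D,merge)→369330, (D,nl_idx)→469230, (B,merge)→968680, (B,nl)→2262150 …(+1); best=32880 via (D,hash)
  {ABCDE}: card=843750; try (D,hash)→84280, (E,hash)→319530, (D,merge)→1230730, (D,nl_idx)→1398130, (E,nl_idx)→3407880, (E,merge)→5660880 …(+2); best=84280 via (D,hash)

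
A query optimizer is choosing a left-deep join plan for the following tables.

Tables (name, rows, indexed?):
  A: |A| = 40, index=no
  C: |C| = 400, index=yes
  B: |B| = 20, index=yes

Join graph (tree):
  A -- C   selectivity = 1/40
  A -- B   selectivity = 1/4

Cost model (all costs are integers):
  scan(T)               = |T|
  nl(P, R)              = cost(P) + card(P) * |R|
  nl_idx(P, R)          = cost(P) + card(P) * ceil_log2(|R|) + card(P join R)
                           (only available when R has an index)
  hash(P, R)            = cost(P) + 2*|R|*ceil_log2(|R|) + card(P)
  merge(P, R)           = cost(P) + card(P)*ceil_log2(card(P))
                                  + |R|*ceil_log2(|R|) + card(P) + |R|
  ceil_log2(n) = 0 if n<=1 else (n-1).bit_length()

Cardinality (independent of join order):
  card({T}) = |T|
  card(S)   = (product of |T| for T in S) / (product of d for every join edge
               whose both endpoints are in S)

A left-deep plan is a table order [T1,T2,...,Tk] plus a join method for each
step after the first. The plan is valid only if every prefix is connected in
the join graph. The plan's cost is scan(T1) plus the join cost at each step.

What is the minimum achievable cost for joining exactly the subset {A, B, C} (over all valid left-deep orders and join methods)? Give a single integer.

Selinger DP over subsets of {A,B,C}:
  {A}: scan cost=40, card=40
  {C}: scan cost=400, card=400
  {B}: scan cost=20, card=20
  {AC}: card=400; try (C,nl_idx)→800, (A,hash)→1280, (C,merge)→4320, (A,merge)→4680, (C,hash)→7280, (C,nl)→16040 …(+1); best=800 via (C,nl_idx)
  {AB}: card=200; try (B,hash)→280, (A,merge)→420, (B,merge)→440, (B,nl_idx)→440, (A,hash)→520, (A,nl)→820 …(+1); best=280 via (B,hash)
  {ABC}: card=2000; try (B,hash)→1400, (C,nl_idx)→4080, (B,nl_idx)→4800, (B,merge)→4920, (C,merge)→6080, (C,hash)→7680 …(+2); best=1400 via (B,hash)

1400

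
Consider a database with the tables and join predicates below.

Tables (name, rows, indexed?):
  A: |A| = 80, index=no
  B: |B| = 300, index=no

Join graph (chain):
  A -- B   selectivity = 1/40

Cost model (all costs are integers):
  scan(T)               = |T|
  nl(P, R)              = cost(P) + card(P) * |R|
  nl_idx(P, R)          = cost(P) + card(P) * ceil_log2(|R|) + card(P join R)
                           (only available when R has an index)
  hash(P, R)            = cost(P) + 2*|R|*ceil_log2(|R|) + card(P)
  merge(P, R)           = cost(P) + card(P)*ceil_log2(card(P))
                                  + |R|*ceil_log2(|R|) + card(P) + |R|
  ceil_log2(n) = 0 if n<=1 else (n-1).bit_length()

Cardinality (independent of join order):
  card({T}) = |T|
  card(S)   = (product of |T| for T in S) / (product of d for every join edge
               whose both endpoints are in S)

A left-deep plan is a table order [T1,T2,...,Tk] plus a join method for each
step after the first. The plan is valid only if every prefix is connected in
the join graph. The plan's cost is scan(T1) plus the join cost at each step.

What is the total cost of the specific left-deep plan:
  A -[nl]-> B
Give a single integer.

step 1: scan A: cost=80, card=80
step 2: join B via nl
    card(P join B) = 80*300/(40) = 600
    cost = 80 + 80*300 = 24080

24080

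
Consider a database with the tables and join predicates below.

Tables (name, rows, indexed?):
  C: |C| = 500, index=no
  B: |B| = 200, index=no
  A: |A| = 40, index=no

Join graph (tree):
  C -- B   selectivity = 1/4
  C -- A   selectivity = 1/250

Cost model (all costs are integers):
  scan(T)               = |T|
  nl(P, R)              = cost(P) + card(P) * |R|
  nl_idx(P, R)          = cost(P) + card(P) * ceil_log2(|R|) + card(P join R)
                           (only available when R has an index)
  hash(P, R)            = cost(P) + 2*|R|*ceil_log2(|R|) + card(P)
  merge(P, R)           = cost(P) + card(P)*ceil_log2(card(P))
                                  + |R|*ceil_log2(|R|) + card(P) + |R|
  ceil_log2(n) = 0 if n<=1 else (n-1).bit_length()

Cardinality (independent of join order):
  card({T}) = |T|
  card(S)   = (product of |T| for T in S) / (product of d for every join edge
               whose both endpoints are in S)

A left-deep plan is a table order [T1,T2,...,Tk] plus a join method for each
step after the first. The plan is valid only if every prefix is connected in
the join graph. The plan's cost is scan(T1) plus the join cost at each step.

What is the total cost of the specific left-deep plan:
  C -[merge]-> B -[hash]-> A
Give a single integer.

step 1: scan C: cost=500, card=500
step 2: join B via merge
    card(P join B) = 500*200/(4) = 25000
    cost = 500 + 500*9 + 200*8 + 500 + 200 = 7300
step 3: join A via hash
    card(P join A) = 25000*40/(250) = 4000
    cost = 7300 + 2*40*6 + 25000 = 32780

32780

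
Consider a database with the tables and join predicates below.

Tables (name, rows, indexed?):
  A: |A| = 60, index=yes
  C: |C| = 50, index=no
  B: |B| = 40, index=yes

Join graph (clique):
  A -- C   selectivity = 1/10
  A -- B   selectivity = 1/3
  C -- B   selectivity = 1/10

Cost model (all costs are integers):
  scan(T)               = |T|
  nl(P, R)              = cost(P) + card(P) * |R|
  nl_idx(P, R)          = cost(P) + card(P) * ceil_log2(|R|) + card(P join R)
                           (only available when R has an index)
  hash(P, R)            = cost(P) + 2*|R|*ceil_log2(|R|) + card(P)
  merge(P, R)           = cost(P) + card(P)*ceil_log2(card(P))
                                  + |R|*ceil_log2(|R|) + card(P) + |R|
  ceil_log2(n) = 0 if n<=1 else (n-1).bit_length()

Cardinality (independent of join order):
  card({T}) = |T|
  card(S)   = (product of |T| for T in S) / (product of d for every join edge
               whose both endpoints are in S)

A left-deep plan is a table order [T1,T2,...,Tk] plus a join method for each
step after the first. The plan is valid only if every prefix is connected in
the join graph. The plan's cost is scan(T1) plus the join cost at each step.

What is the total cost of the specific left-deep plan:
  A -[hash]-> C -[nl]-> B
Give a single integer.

12720

step 1: scan A: cost=60, card=60
step 2: join C via hash
    card(P join C) = 60*50/(10) = 300
    cost = 60 + 2*50*6 + 60 = 720
step 3: join B via nl
    card(P join B) = 300*40/(3*10) = 400
    cost = 720 + 300*40 = 12720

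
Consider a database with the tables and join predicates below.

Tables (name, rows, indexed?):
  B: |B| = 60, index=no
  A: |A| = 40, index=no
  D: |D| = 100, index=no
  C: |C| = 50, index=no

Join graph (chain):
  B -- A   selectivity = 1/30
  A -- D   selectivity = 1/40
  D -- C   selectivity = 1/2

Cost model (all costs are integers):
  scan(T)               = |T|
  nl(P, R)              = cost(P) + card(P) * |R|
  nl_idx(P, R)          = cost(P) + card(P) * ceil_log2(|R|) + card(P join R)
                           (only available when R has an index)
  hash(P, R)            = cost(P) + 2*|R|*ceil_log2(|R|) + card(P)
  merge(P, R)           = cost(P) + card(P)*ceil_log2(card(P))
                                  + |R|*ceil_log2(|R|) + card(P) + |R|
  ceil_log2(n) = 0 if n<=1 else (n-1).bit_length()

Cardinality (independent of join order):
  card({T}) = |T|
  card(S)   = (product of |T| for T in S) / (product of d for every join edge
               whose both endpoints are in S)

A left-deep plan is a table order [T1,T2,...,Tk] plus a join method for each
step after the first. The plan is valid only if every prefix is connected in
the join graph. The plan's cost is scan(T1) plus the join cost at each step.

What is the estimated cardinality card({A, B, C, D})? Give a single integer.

5000

Tables in S: A(40), B(60), C(50), D(100)
Edges inside S: B-A(d=30), A-D(d=40), D-C(d=2)
numerator = 40 * 60 * 50 * 100 = 12000000
denominator = 30 * 40 * 2 = 2400
card(S) = 12000000 / 2400 = 5000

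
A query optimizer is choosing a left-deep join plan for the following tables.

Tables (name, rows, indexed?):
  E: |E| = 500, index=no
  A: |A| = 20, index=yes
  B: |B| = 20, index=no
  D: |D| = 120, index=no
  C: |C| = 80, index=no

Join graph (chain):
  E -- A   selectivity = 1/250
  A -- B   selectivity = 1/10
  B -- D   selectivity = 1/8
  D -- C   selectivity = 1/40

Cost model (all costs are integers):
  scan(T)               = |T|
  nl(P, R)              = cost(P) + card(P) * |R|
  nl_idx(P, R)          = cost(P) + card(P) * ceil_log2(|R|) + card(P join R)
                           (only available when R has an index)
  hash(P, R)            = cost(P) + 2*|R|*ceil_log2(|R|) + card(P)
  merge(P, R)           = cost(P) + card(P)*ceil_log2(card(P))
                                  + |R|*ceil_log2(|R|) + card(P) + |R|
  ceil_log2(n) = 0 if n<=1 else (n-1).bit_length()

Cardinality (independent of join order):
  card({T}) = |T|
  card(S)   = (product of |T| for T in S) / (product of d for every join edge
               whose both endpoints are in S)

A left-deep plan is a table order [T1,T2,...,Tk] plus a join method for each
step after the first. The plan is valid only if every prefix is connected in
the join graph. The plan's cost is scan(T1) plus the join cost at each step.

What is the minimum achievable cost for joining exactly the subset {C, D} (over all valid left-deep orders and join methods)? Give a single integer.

1360

Selinger DP over subsets of {C,D}:
  {D}: scan cost=120, card=120
  {C}: scan cost=80, card=80
  {CD}: card=240; try (C,hash)→1360, (D,merge)→1680, (C,merge)→1720, (D,hash)→1840, (D,nl)→9680, (C,nl)→9720; best=1360 via (C,hash)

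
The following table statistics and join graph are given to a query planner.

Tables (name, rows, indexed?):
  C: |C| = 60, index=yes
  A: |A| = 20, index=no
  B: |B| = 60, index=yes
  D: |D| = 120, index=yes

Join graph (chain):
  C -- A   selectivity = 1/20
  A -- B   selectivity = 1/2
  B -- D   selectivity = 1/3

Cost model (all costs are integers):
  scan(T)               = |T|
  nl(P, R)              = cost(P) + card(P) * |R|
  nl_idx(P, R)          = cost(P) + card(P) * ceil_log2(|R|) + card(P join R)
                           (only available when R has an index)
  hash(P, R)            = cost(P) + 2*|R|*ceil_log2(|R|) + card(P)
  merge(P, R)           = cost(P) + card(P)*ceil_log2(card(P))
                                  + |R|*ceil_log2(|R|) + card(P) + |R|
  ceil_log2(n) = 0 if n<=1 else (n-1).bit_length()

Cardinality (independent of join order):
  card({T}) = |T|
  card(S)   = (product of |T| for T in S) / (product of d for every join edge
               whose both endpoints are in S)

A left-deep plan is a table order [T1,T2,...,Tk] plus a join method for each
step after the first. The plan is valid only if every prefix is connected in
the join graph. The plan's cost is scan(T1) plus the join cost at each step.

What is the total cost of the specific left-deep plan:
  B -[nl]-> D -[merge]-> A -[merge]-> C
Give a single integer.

423000

step 1: scan B: cost=60, card=60
step 2: join D via nl
    card(P join D) = 60*120/(3) = 2400
    cost = 60 + 60*120 = 7260
step 3: join A via merge
    card(P join A) = 2400*20/(2) = 24000
    cost = 7260 + 2400*12 + 20*5 + 2400 + 20 = 38580
step 4: join C via merge
    card(P join C) = 24000*60/(20) = 72000
    cost = 38580 + 24000*15 + 60*6 + 24000 + 60 = 423000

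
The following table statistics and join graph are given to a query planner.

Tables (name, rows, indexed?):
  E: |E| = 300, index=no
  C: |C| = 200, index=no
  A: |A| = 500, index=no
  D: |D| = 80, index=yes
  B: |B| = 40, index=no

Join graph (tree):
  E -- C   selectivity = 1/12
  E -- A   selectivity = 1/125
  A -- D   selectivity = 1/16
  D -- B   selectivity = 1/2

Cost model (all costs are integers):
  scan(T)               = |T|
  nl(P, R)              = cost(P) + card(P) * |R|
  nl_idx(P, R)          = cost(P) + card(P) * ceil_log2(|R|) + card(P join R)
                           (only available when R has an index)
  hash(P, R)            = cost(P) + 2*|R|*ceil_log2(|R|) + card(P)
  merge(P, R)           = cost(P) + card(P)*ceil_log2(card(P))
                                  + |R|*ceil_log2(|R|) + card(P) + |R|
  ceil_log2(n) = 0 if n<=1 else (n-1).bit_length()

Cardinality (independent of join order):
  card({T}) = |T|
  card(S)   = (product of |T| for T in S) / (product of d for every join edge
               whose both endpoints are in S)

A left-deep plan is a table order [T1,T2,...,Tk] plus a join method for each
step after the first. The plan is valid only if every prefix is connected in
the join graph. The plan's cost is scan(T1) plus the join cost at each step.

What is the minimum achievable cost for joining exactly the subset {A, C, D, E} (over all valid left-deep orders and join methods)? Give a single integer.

Selinger DP over subsets of {A,C,D,E}:
  {E}: scan cost=300, card=300
  {C}: scan cost=200, card=200
  {A}: scan cost=500, card=500
  {D}: scan cost=80, card=80
  {CE}: card=5000; try (C,hash)→3800, (E,merge)→5000, (C,merge)→5100, (E,hash)→5800, (E,nl)→60200, (C,nl)→60300; best=3800 via (C,hash)
  {AE}: card=1200; try (E,hash)→6400, (A,merge)→8300, (E,merge)→8500, (A,hash)→9600, (A,nl)→150300, (E,nl)→150500; best=6400 via (E,hash)
  {AD}: card=2500; try (D,hash)→2120, (A,merge)→5720, (D,merge)→6140, (D,nl_idx)→6500, (A,hash)→9160, (A,nl)→40080 …(+1); best=2120 via (D,hash)
  {ACE}: card=20000; try (C,hash)→10800, (A,hash)→17800, (C,merge)→22600, (A,merge)→78800, (C,nl)→246400, (A,nl)→2503800; best=10800 via (C,hash)
  {ADE}: card=6000; try (D,hash)→8720, (E,hash)→10020, (D,nl_idx)→20800, (D,merge)→21440, (E,merge)→37620, (D,nl)→102400 …(+1); best=8720 via (D,hash)
  {ACDE}: card=100000; try (C,hash)→17920, (D,hash)→31920, (C,merge)→94520, (D,nl_idx)→250800, (D,merge)→331440, (C,nl)→1208720 …(+1); best=17920 via (C,hash)

17920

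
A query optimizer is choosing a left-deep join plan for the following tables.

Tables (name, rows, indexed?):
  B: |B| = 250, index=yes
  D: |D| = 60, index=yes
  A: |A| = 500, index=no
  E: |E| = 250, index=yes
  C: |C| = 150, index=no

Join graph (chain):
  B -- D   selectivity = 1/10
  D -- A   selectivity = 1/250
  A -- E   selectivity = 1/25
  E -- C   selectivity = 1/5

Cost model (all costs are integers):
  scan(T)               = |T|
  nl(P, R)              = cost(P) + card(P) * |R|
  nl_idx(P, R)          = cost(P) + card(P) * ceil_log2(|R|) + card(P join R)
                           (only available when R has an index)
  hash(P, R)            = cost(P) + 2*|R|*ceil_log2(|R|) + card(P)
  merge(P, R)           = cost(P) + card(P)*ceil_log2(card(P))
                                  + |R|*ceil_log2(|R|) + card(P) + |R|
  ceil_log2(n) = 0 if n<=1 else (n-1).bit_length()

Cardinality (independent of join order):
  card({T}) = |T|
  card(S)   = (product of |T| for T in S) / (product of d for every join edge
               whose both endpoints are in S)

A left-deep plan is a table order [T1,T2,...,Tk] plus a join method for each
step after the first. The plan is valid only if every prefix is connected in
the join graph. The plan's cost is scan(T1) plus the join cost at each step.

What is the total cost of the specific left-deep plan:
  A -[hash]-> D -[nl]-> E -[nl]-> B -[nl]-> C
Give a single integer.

4831720

step 1: scan A: cost=500, card=500
step 2: join D via hash
    card(P join D) = 500*60/(250) = 120
    cost = 500 + 2*60*6 + 500 = 1720
step 3: join E via nl
    card(P join E) = 120*250/(25) = 1200
    cost = 1720 + 120*250 = 31720
step 4: join B via nl
    card(P join B) = 1200*250/(10) = 30000
    cost = 31720 + 1200*250 = 331720
step 5: join C via nl
    card(P join C) = 30000*150/(5) = 900000
    cost = 331720 + 30000*150 = 4831720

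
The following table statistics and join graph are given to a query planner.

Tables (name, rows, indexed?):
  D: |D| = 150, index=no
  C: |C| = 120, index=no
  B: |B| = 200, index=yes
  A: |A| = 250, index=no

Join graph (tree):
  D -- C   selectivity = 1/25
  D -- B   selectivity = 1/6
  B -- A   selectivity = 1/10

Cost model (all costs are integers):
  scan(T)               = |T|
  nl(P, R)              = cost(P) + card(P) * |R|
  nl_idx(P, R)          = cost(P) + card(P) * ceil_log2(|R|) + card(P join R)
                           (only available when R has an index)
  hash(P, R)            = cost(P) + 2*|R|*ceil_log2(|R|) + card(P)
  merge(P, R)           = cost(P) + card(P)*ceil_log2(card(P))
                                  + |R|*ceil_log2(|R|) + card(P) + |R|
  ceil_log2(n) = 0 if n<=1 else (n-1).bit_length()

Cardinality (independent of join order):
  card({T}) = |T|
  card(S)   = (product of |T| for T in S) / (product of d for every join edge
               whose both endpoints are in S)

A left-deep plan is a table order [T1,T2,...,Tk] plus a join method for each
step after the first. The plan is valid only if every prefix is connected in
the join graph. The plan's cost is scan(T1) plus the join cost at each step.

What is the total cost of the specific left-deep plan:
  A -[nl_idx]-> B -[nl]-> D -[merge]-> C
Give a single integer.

step 1: scan A: cost=250, card=250
step 2: join B via nl_idx
    card(P join B) = 250*200/(10) = 5000
    cost = 250 + 250*8 + 5000 = 7250
step 3: join D via nl
    card(P join D) = 5000*150/(6) = 125000
    cost = 7250 + 5000*150 = 757250
step 4: join C via merge
    card(P join C) = 125000*120/(25) = 600000
    cost = 757250 + 125000*17 + 120*7 + 125000 + 120 = 3008210

3008210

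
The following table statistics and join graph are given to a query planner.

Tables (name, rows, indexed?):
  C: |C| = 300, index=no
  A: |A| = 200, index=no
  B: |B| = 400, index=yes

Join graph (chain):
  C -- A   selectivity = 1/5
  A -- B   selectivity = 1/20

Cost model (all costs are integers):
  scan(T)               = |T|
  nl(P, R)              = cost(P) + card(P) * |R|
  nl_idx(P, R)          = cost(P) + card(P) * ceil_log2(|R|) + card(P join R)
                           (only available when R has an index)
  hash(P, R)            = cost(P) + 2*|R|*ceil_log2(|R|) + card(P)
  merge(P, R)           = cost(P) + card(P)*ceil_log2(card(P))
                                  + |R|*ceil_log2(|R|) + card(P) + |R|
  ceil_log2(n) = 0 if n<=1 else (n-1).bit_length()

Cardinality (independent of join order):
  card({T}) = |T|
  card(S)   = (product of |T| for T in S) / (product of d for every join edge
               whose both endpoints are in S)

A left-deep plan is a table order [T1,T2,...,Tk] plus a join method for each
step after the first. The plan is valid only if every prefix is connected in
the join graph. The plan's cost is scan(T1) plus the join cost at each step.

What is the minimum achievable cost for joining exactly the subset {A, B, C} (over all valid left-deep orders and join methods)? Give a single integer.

13400

Selinger DP over subsets of {A,B,C}:
  {C}: scan cost=300, card=300
  {A}: scan cost=200, card=200
  {B}: scan cost=400, card=400
  {AC}: card=12000; try (A,hash)→3800, (C,merge)→5000, (A,merge)→5100, (C,hash)→5800, (C,nl)→60200, (A,nl)→60300; best=3800 via (A,hash)
  {AB}: card=4000; try (A,hash)→4000, (B,merge)→6000, (B,nl_idx)→6000, (A,merge)→6200, (B,hash)→7600, (B,nl)→80200 …(+1); best=4000 via (A,hash)
  {ABC}: card=240000; try (C,hash)→13400, (B,hash)→23000, (C,merge)→59000, (B,merge)→187800, (B,nl_idx)→351800, (C,nl)→1204000 …(+1); best=13400 via (C,hash)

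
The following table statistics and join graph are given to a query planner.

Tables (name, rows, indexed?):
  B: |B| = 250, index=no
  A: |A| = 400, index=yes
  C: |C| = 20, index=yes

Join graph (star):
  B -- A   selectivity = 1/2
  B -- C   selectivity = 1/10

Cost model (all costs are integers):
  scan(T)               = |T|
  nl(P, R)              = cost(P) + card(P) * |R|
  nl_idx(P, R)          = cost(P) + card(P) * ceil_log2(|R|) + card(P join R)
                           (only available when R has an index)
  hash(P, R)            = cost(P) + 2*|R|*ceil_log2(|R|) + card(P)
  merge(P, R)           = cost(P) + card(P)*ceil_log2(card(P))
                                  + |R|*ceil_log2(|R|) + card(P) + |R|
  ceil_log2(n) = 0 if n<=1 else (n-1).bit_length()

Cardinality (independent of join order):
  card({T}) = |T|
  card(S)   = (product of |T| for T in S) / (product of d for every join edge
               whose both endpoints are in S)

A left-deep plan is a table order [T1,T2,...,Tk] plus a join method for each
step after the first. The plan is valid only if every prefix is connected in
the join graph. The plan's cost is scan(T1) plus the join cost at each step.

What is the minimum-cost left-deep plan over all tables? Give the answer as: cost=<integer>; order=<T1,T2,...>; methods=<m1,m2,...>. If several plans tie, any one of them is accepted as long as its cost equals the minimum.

Selinger DP (subsets sized 1..n):
  {B}: scan cost=250, card=250
  {A}: scan cost=400, card=400
  {C}: scan cost=20, card=20
  {AB}: card=50000; try (B,hash)→4800, (A,merge)→6500, (B,merge)→6650, (A,hash)→7700, (A,nl_idx)→52500, (A,nl)→100250 …(+1); best=4800 via (B,hash)
  {BC}: card=500; try (C,hash)→700, (C,nl_idx)→2000, (B,merge)→2390, (C,merge)→2620, (B,hash)→4040, (B,nl)→5020 …(+1); best=700 via (C,hash)
  {ABC}: card=100000; try (A,hash)→8400, (A,merge)→9700, (C,hash)→55000, (A,nl_idx)→105200, (A,nl)→200700, (C,nl_idx)→354800 …(+2); best=8400 via (A,hash)

cost=8400; order=B,C,A; methods=hash,hash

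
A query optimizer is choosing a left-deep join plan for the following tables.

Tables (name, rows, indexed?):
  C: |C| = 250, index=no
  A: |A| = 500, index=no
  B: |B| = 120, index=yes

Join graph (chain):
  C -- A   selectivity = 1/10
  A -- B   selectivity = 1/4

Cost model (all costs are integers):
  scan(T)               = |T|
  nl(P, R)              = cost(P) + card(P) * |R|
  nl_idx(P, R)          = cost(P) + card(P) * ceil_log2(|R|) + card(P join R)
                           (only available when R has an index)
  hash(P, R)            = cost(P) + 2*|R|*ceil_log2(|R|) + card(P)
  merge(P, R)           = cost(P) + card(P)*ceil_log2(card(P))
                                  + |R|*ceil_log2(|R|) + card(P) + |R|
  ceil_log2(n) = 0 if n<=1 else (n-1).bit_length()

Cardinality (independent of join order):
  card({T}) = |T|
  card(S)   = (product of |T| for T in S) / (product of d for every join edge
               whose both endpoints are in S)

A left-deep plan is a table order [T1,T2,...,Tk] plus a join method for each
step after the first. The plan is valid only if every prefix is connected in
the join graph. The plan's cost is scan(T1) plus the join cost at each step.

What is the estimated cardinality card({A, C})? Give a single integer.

Tables in S: A(500), C(250)
Edges inside S: C-A(d=10)
numerator = 500 * 250 = 125000
denominator = 10 = 10
card(S) = 125000 / 10 = 12500

12500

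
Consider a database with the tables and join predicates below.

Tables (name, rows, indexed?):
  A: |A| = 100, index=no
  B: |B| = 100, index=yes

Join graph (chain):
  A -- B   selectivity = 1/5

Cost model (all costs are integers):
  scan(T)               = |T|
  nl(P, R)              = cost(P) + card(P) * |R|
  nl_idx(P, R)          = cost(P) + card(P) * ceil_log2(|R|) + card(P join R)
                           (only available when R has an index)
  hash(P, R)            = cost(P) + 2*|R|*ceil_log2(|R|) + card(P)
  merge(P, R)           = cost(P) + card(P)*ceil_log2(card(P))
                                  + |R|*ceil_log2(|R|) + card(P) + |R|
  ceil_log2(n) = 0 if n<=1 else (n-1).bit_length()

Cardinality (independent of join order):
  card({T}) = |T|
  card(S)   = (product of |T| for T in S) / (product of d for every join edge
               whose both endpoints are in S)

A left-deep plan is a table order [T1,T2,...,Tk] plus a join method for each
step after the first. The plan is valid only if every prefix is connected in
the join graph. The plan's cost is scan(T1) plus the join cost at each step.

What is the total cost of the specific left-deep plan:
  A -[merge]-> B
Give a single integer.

1700

step 1: scan A: cost=100, card=100
step 2: join B via merge
    card(P join B) = 100*100/(5) = 2000
    cost = 100 + 100*7 + 100*7 + 100 + 100 = 1700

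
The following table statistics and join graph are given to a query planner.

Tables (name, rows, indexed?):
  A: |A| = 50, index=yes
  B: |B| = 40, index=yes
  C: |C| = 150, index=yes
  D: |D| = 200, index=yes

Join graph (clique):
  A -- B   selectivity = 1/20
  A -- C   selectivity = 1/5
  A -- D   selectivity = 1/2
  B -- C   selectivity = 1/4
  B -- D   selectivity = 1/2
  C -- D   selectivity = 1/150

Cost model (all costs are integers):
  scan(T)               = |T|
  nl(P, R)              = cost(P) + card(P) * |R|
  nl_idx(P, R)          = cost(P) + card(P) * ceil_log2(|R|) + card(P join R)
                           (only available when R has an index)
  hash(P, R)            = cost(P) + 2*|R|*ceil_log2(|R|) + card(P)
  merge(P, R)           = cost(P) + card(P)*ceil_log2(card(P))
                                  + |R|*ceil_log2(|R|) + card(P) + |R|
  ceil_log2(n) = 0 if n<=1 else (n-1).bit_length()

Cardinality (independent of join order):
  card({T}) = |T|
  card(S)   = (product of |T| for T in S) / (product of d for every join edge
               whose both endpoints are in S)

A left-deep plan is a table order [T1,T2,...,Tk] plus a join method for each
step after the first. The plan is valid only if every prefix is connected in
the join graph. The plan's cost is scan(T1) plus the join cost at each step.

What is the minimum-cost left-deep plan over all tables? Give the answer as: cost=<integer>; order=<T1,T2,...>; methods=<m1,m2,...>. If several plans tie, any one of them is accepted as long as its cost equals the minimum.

Selinger DP (subsets sized 1..n):
  {A}: scan cost=50, card=50
  {B}: scan cost=40, card=40
  {C}: scan cost=150, card=150
  {D}: scan cost=200, card=200
  {AB}: card=100; try (A,nl_idx)→380, (B,nl_idx)→450, (B,hash)→580, (A,merge)→670, (B,merge)→680, (A,hash)→680 …(+2); best=380 via (A,nl_idx)
  {AC}: card=1500; try (A,hash)→900, (C,merge)→1750, (A,merge)→1850, (C,nl_idx)→1950, (C,hash)→2500, (A,nl_idx)→2550 …(+2); best=900 via (A,hash)
  {AD}: card=5000; try (A,hash)→1000, (D,merge)→2200, (A,merge)→2350, (D,hash)→3300, (D,nl_idx)→5450, (A,nl_idx)→6400 …(+2); best=1000 via (A,hash)
  {BC}: card=1500; try (B,hash)→780, (C,merge)→1670, (B,merge)→1780, (C,nl_idx)→1860, (C,hash)→2480, (B,nl_idx)→2550 …(+2); best=780 via (B,hash)
  {BD}: card=4000; try (B,hash)→880, (D,merge)→2120, (B,merge)→2280, (D,hash)→3280, (D,nl_idx)→4360, (B,nl_idx)→5400 …(+2); best=880 via (B,hash)
  {CD}: card=200; try (D,nl_idx)→1550, (C,nl_idx)→2000, (C,hash)→2800, (D,merge)→3300, (C,merge)→3350, (D,hash)→3500 …(+2); best=1550 via (D,nl_idx)
  {ABC}: card=750; try (C,nl_idx)→1930, (C,merge)→2530, (C,hash)→2880, (B,hash)→2880, (A,hash)→2880, (A,nl_idx)→10530 …(+6); best=1930 via (C,nl_idx)
  {ABD}: card=5000; try (D,merge)→2980, (D,hash)→3680, (A,hash)→5480, (D,nl_idx)→6180, (B,hash)→6480, (D,nl)→20380 …(+6); best=2980 via (D,merge)
  {ACD}: card=1000; try (A,hash)→2350, (A,merge)→3700, (A,nl_idx)→3750, (D,hash)→5600, (C,hash)→8400, (A,nl)→11550 …(+6); best=2350 via (A,hash)
  {BCD}: card=1000; try (B,hash)→2230, (B,merge)→3630, (B,nl_idx)→3750, (D,hash)→5480, (C,hash)→7280, (B,nl)→9550 …(+6); best=2230 via (B,hash)
  {ABCD}: card=250; try (B,hash)→3830, (A,hash)→3830, (D,hash)→5880, (D,nl_idx)→8180, (A,nl_idx)→8480, (B,nl_idx)→8600 …(+10); best=3830 via (B,hash)

cost=3830; order=C,D,A,B; methods=nl_idx,hash,hash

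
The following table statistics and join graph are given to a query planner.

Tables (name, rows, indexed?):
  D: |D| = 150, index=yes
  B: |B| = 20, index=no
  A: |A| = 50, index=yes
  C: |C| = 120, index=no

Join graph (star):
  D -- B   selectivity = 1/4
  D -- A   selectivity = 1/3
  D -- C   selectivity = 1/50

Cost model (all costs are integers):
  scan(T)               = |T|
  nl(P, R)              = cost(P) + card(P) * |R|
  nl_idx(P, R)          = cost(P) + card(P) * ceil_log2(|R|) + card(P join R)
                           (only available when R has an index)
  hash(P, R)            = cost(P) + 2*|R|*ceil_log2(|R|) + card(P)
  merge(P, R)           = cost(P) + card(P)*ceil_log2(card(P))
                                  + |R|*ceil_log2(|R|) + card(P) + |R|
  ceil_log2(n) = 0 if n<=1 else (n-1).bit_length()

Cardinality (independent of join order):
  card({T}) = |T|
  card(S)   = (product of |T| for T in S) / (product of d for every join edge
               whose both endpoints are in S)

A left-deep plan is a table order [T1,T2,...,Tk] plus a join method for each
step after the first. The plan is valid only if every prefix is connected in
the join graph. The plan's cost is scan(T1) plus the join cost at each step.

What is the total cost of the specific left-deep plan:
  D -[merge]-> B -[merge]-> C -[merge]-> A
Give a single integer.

step 1: scan D: cost=150, card=150
step 2: join B via merge
    card(P join B) = 150*20/(4) = 750
    cost = 150 + 150*8 + 20*5 + 150 + 20 = 1620
step 3: join C via merge
    card(P join C) = 750*120/(50) = 1800
    cost = 1620 + 750*10 + 120*7 + 750 + 120 = 10830
step 4: join A via merge
    card(P join A) = 1800*50/(3) = 30000
    cost = 10830 + 1800*11 + 50*6 + 1800 + 50 = 32780

32780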